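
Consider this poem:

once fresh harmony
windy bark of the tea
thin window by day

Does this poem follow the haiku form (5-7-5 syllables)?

Line 1: once (1), fresh (1), harmony (3) → 5 ✓
Line 2: windy (2), bark (1), of (1), the (1), tea (1) → 6 (expected 7)
Line 3: thin (1), window (2), by (1), day (1) → 5 ✓

No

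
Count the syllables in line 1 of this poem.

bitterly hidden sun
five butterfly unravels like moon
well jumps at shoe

6

Line 1: bitterly (3), hidden (2), sun (1) → 6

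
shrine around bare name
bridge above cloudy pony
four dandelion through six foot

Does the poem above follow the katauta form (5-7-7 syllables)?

Line 1: "shrine around bare name": 1+2+1+1 = 5 ✓
Line 2: "bridge above cloudy pony": 1+2+2+2 = 7 ✓
Line 3: "four dandelion through six foot": 1+4+1+1+1 = 8 (expected 7)

No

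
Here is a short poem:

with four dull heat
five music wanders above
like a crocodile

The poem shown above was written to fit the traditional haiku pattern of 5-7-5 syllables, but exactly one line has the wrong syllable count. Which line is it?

Line 1: "with four dull heat": 1+1+1+1 = 4 (expected 5)
Line 2: "five music wanders above": 1+2+2+2 = 7 ✓
Line 3: "like a crocodile": 1+1+3 = 5 ✓

The first line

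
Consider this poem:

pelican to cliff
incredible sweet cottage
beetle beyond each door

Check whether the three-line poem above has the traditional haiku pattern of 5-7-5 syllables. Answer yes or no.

Line 1: pelican(3) + to(1) + cliff(1) = 5 ✓
Line 2: incredible(4) + sweet(1) + cottage(2) = 7 ✓
Line 3: beetle(2) + beyond(2) + each(1) + door(1) = 6 (expected 5)

No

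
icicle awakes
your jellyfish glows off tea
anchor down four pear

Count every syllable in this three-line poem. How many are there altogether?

17

Line 1: "icicle awakes": 3+2 = 5
Line 2: "your jellyfish glows off tea": 1+3+1+1+1 = 7
Line 3: "anchor down four pear": 2+1+1+1 = 5
Total: 5 + 7 + 5 = 17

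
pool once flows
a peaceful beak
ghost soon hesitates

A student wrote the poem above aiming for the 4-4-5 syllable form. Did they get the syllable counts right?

No

Line 1: pool(1) + once(1) + flows(1) = 3 (expected 4)
Line 2: a(1) + peaceful(2) + beak(1) = 4 ✓
Line 3: ghost(1) + soon(1) + hesitates(3) = 5 ✓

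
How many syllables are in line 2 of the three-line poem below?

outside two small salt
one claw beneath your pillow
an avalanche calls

Line 2: one (1), claw (1), beneath (2), your (1), pillow (2) → 7

7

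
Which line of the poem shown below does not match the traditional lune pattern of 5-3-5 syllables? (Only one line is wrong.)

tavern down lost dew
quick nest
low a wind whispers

The second line

Line 1: tavern(2) + down(1) + lost(1) + dew(1) = 5 ✓
Line 2: quick(1) + nest(1) = 2 (expected 3)
Line 3: low(1) + a(1) + wind(1) + whispers(2) = 5 ✓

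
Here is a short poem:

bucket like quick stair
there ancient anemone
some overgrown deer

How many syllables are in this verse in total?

17

Line 1: "bucket like quick stair": 2+1+1+1 = 5
Line 2: "there ancient anemone": 1+2+4 = 7
Line 3: "some overgrown deer": 1+3+1 = 5
Total: 5 + 7 + 5 = 17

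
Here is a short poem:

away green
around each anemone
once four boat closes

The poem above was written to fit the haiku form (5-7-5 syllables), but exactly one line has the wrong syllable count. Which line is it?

Line 1

Line 1: away(2) + green(1) = 3 (expected 5)
Line 2: around(2) + each(1) + anemone(4) = 7 ✓
Line 3: once(1) + four(1) + boat(1) + closes(2) = 5 ✓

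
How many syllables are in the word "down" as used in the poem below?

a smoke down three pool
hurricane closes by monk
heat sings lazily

"down" has 1 syllable.

1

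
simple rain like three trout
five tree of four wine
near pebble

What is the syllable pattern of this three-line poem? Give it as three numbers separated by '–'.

6–5–3

Line 1: simple(2) + rain(1) + like(1) + three(1) + trout(1) = 6
Line 2: five(1) + tree(1) + of(1) + four(1) + wine(1) = 5
Line 3: near(1) + pebble(2) = 3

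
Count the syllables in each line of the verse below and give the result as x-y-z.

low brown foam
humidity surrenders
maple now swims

3-7-4

Line 1: low(1) + brown(1) + foam(1) = 3
Line 2: humidity(4) + surrenders(3) = 7
Line 3: maple(2) + now(1) + swims(1) = 4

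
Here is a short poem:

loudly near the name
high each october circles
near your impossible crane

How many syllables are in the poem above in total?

19

Line 1: loudly (2), near (1), the (1), name (1) → 5
Line 2: high (1), each (1), october (3), circles (2) → 7
Line 3: near (1), your (1), impossible (4), crane (1) → 7
Total: 5 + 7 + 7 = 19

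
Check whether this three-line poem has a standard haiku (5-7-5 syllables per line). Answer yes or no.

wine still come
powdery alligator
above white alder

Line 1: wine(1) + still(1) + come(1) = 3 (expected 5)
Line 2: powdery(3) + alligator(4) = 7 ✓
Line 3: above(2) + white(1) + alder(2) = 5 ✓

No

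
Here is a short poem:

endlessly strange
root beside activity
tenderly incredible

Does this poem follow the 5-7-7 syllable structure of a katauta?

No

Line 1: "endlessly strange": 3+1 = 4 (expected 5)
Line 2: "root beside activity": 1+2+4 = 7 ✓
Line 3: "tenderly incredible": 3+4 = 7 ✓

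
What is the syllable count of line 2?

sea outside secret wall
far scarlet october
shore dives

Line 2: far(1) + scarlet(2) + october(3) = 6

6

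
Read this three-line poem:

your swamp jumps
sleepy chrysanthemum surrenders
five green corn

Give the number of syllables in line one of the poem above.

Line one: your (1), swamp (1), jumps (1) → 3

3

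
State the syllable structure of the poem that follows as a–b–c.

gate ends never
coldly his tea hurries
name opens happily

4–6–6

Line 1: gate(1) + ends(1) + never(2) = 4
Line 2: coldly(2) + his(1) + tea(1) + hurries(2) = 6
Line 3: name(1) + opens(2) + happily(3) = 6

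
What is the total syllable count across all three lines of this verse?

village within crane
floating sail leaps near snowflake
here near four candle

Line 1: village (2), within (2), crane (1) → 5
Line 2: floating (2), sail (1), leaps (1), near (1), snowflake (2) → 7
Line 3: here (1), near (1), four (1), candle (2) → 5
Total: 5 + 7 + 5 = 17

17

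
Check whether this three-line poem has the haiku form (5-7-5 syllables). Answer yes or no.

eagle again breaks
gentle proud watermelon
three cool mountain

Line 1: eagle(2) + again(2) + breaks(1) = 5 ✓
Line 2: gentle(2) + proud(1) + watermelon(4) = 7 ✓
Line 3: three(1) + cool(1) + mountain(2) = 4 (expected 5)

No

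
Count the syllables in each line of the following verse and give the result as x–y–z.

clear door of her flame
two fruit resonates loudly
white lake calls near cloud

Line 1: clear (1), door (1), of (1), her (1), flame (1) → 5
Line 2: two (1), fruit (1), resonates (3), loudly (2) → 7
Line 3: white (1), lake (1), calls (1), near (1), cloud (1) → 5

5–7–5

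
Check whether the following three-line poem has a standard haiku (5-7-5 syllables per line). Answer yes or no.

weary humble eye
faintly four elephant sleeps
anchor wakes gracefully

Line 1: "weary humble eye": 2+2+1 = 5 ✓
Line 2: "faintly four elephant sleeps": 2+1+3+1 = 7 ✓
Line 3: "anchor wakes gracefully": 2+1+3 = 6 (expected 5)

No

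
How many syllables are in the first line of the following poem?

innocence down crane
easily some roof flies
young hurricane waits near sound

The first line: innocence(3) + down(1) + crane(1) = 5

5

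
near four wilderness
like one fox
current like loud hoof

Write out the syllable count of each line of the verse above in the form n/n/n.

5/3/5

Line 1: near (1), four (1), wilderness (3) → 5
Line 2: like (1), one (1), fox (1) → 3
Line 3: current (2), like (1), loud (1), hoof (1) → 5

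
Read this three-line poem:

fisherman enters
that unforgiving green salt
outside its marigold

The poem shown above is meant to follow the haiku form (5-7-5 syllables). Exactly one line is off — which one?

Line 3

Line 1: fisherman (3), enters (2) → 5 ✓
Line 2: that (1), unforgiving (4), green (1), salt (1) → 7 ✓
Line 3: outside (2), its (1), marigold (3) → 6 (expected 5)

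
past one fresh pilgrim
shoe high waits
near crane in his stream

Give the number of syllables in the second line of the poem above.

3

The second line: shoe(1) + high(1) + waits(1) = 3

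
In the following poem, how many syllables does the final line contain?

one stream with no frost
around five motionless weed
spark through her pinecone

5

The final line: spark(1) + through(1) + her(1) + pinecone(2) = 5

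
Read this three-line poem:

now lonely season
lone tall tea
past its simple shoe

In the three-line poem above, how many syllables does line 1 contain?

5

Line 1: now(1) + lonely(2) + season(2) = 5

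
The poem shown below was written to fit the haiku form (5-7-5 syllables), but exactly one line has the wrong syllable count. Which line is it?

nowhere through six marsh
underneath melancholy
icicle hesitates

Line 1: nowhere(2) + through(1) + six(1) + marsh(1) = 5 ✓
Line 2: underneath(3) + melancholy(4) = 7 ✓
Line 3: icicle(3) + hesitates(3) = 6 (expected 5)

Line 3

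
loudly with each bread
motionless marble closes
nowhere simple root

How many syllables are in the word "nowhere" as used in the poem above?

2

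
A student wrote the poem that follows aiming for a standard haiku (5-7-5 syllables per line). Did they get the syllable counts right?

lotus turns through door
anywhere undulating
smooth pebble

No

Line 1: lotus(2) + turns(1) + through(1) + door(1) = 5 ✓
Line 2: anywhere(3) + undulating(4) = 7 ✓
Line 3: smooth(1) + pebble(2) = 3 (expected 5)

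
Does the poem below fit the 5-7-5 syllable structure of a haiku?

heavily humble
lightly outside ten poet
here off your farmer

Line 1: heavily(3) + humble(2) = 5 ✓
Line 2: lightly(2) + outside(2) + ten(1) + poet(2) = 7 ✓
Line 3: here(1) + off(1) + your(1) + farmer(2) = 5 ✓

Yes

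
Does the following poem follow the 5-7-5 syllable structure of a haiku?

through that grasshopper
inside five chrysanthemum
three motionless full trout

No

Line 1: through(1) + that(1) + grasshopper(3) = 5 ✓
Line 2: inside(2) + five(1) + chrysanthemum(4) = 7 ✓
Line 3: three(1) + motionless(3) + full(1) + trout(1) = 6 (expected 5)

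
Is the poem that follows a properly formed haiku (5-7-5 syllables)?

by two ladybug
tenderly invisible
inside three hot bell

Yes

Line 1: by(1) + two(1) + ladybug(3) = 5 ✓
Line 2: tenderly(3) + invisible(4) = 7 ✓
Line 3: inside(2) + three(1) + hot(1) + bell(1) = 5 ✓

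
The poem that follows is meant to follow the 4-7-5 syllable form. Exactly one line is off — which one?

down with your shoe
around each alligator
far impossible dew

Line 1: down (1), with (1), your (1), shoe (1) → 4 ✓
Line 2: around (2), each (1), alligator (4) → 7 ✓
Line 3: far (1), impossible (4), dew (1) → 6 (expected 5)

Line 3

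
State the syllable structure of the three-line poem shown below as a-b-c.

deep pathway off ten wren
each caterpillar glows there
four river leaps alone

6-7-6

Line 1: "deep pathway off ten wren": 1+2+1+1+1 = 6
Line 2: "each caterpillar glows there": 1+4+1+1 = 7
Line 3: "four river leaps alone": 1+2+1+2 = 6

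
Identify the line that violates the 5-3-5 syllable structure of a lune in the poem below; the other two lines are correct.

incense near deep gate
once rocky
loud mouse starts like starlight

Line 1: "incense near deep gate": 2+1+1+1 = 5 ✓
Line 2: "once rocky": 1+2 = 3 ✓
Line 3: "loud mouse starts like starlight": 1+1+1+1+2 = 6 (expected 5)

Line 3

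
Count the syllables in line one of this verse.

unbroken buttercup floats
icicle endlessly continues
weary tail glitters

7

Line one: "unbroken buttercup floats": 3+3+1 = 7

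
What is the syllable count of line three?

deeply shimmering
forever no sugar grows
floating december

5

Line three: floating(2) + december(3) = 5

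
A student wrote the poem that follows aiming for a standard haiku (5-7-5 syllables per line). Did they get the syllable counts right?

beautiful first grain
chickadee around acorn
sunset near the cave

Line 1: "beautiful first grain": 3+1+1 = 5 ✓
Line 2: "chickadee around acorn": 3+2+2 = 7 ✓
Line 3: "sunset near the cave": 2+1+1+1 = 5 ✓

Yes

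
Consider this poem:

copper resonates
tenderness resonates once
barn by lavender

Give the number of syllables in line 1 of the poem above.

Line 1: copper(2) + resonates(3) = 5

5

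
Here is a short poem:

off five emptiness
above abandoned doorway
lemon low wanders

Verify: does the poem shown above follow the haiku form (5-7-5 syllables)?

Line 1: off(1) + five(1) + emptiness(3) = 5 ✓
Line 2: above(2) + abandoned(3) + doorway(2) = 7 ✓
Line 3: lemon(2) + low(1) + wanders(2) = 5 ✓

Yes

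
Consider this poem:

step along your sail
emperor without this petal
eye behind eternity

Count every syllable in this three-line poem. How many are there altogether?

Line 1: step (1), along (2), your (1), sail (1) → 5
Line 2: emperor (3), without (2), this (1), petal (2) → 8
Line 3: eye (1), behind (2), eternity (4) → 7
Total: 5 + 8 + 7 = 20

20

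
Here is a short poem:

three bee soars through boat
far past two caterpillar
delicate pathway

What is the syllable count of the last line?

The last line: delicate(3) + pathway(2) = 5

5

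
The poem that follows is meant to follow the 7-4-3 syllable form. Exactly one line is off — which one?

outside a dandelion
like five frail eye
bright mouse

The third line

Line 1: outside (2), a (1), dandelion (4) → 7 ✓
Line 2: like (1), five (1), frail (1), eye (1) → 4 ✓
Line 3: bright (1), mouse (1) → 2 (expected 3)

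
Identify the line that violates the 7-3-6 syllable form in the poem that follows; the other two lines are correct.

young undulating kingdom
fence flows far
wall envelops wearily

The third line

Line 1: young (1), undulating (4), kingdom (2) → 7 ✓
Line 2: fence (1), flows (1), far (1) → 3 ✓
Line 3: wall (1), envelops (3), wearily (3) → 7 (expected 6)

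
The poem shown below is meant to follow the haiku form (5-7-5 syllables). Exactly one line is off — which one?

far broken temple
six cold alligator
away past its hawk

Line 2

Line 1: far(1) + broken(2) + temple(2) = 5 ✓
Line 2: six(1) + cold(1) + alligator(4) = 6 (expected 7)
Line 3: away(2) + past(1) + its(1) + hawk(1) = 5 ✓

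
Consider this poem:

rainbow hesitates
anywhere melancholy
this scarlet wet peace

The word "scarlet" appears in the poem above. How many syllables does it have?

2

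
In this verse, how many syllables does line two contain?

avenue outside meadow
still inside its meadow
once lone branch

6

Line two: still (1), inside (2), its (1), meadow (2) → 6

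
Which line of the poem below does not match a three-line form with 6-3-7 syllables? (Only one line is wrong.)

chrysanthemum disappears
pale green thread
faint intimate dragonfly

Line 1: "chrysanthemum disappears": 4+3 = 7 (expected 6)
Line 2: "pale green thread": 1+1+1 = 3 ✓
Line 3: "faint intimate dragonfly": 1+3+3 = 7 ✓

Line 1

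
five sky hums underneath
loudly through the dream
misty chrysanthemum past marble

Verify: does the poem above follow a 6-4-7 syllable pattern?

No

Line 1: five(1) + sky(1) + hums(1) + underneath(3) = 6 ✓
Line 2: loudly(2) + through(1) + the(1) + dream(1) = 5 (expected 4)
Line 3: misty(2) + chrysanthemum(4) + past(1) + marble(2) = 9 (expected 7)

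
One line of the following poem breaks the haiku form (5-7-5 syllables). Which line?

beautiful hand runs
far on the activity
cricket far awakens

The third line

Line 1: beautiful (3), hand (1), runs (1) → 5 ✓
Line 2: far (1), on (1), the (1), activity (4) → 7 ✓
Line 3: cricket (2), far (1), awakens (3) → 6 (expected 5)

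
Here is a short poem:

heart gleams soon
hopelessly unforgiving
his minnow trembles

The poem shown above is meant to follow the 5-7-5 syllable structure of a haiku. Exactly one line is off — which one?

The first line

Line 1: "heart gleams soon": 1+1+1 = 3 (expected 5)
Line 2: "hopelessly unforgiving": 3+4 = 7 ✓
Line 3: "his minnow trembles": 1+2+2 = 5 ✓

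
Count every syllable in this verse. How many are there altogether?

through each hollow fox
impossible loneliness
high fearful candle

17

Line 1: through(1) + each(1) + hollow(2) + fox(1) = 5
Line 2: impossible(4) + loneliness(3) = 7
Line 3: high(1) + fearful(2) + candle(2) = 5
Total: 5 + 7 + 5 = 17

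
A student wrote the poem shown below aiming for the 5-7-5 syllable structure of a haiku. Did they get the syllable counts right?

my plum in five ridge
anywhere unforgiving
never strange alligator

No

Line 1: my(1) + plum(1) + in(1) + five(1) + ridge(1) = 5 ✓
Line 2: anywhere(3) + unforgiving(4) = 7 ✓
Line 3: never(2) + strange(1) + alligator(4) = 7 (expected 5)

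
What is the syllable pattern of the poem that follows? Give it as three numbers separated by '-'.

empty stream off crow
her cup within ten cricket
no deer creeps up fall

5-7-5

Line 1: empty(2) + stream(1) + off(1) + crow(1) = 5
Line 2: her(1) + cup(1) + within(2) + ten(1) + cricket(2) = 7
Line 3: no(1) + deer(1) + creeps(1) + up(1) + fall(1) = 5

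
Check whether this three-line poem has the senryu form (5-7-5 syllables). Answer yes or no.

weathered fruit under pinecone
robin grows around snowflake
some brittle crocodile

Line 1: weathered(2) + fruit(1) + under(2) + pinecone(2) = 7 (expected 5)
Line 2: robin(2) + grows(1) + around(2) + snowflake(2) = 7 ✓
Line 3: some(1) + brittle(2) + crocodile(3) = 6 (expected 5)

No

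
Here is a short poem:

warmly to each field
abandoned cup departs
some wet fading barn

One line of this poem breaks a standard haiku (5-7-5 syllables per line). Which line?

Line 1: "warmly to each field": 2+1+1+1 = 5 ✓
Line 2: "abandoned cup departs": 3+1+2 = 6 (expected 7)
Line 3: "some wet fading barn": 1+1+2+1 = 5 ✓

Line 2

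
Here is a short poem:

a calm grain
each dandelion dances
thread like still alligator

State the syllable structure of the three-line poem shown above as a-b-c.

3-7-7

Line 1: a (1), calm (1), grain (1) → 3
Line 2: each (1), dandelion (4), dances (2) → 7
Line 3: thread (1), like (1), still (1), alligator (4) → 7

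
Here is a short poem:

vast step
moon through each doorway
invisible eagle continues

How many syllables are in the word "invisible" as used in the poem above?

"invisible" has 4 syllables.

4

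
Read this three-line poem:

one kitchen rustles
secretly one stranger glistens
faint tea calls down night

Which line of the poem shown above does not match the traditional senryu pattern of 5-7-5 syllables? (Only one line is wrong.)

Line 1: "one kitchen rustles": 1+2+2 = 5 ✓
Line 2: "secretly one stranger glistens": 3+1+2+2 = 8 (expected 7)
Line 3: "faint tea calls down night": 1+1+1+1+1 = 5 ✓

Line 2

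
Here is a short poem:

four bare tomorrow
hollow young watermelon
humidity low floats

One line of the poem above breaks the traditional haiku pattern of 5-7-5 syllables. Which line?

Line 1: four (1), bare (1), tomorrow (3) → 5 ✓
Line 2: hollow (2), young (1), watermelon (4) → 7 ✓
Line 3: humidity (4), low (1), floats (1) → 6 (expected 5)

Line 3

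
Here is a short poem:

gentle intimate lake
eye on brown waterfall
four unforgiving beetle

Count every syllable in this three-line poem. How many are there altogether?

Line 1: gentle(2) + intimate(3) + lake(1) = 6
Line 2: eye(1) + on(1) + brown(1) + waterfall(3) = 6
Line 3: four(1) + unforgiving(4) + beetle(2) = 7
Total: 6 + 6 + 7 = 19

19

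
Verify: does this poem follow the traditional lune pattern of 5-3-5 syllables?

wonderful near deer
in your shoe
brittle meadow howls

Yes

Line 1: wonderful (3), near (1), deer (1) → 5 ✓
Line 2: in (1), your (1), shoe (1) → 3 ✓
Line 3: brittle (2), meadow (2), howls (1) → 5 ✓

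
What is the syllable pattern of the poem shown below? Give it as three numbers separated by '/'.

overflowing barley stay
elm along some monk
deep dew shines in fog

7/5/5

Line 1: overflowing (4), barley (2), stay (1) → 7
Line 2: elm (1), along (2), some (1), monk (1) → 5
Line 3: deep (1), dew (1), shines (1), in (1), fog (1) → 5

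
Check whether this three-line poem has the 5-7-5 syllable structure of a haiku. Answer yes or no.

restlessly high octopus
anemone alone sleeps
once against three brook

No

Line 1: restlessly (3), high (1), octopus (3) → 7 (expected 5)
Line 2: anemone (4), alone (2), sleeps (1) → 7 ✓
Line 3: once (1), against (2), three (1), brook (1) → 5 ✓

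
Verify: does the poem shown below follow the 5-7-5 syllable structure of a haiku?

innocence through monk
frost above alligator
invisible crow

Yes

Line 1: innocence(3) + through(1) + monk(1) = 5 ✓
Line 2: frost(1) + above(2) + alligator(4) = 7 ✓
Line 3: invisible(4) + crow(1) = 5 ✓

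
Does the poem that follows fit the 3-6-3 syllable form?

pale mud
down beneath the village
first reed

Line 1: pale(1) + mud(1) = 2 (expected 3)
Line 2: down(1) + beneath(2) + the(1) + village(2) = 6 ✓
Line 3: first(1) + reed(1) = 2 (expected 3)

No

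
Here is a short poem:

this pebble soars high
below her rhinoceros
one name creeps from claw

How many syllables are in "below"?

"below" has 2 syllables.

2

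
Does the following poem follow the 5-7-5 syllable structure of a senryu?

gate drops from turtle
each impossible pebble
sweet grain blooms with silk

Yes

Line 1: gate (1), drops (1), from (1), turtle (2) → 5 ✓
Line 2: each (1), impossible (4), pebble (2) → 7 ✓
Line 3: sweet (1), grain (1), blooms (1), with (1), silk (1) → 5 ✓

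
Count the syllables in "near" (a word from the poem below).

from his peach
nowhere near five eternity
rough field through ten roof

1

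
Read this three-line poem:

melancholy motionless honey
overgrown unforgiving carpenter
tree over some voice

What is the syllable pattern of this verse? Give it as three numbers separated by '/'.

Line 1: melancholy(4) + motionless(3) + honey(2) = 9
Line 2: overgrown(3) + unforgiving(4) + carpenter(3) = 10
Line 3: tree(1) + over(2) + some(1) + voice(1) = 5

9/10/5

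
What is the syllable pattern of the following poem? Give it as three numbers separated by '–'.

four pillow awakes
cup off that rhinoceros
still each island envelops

Line 1: four(1) + pillow(2) + awakes(2) = 5
Line 2: cup(1) + off(1) + that(1) + rhinoceros(4) = 7
Line 3: still(1) + each(1) + island(2) + envelops(3) = 7

5–7–7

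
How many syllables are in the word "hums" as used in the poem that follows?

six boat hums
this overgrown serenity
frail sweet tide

1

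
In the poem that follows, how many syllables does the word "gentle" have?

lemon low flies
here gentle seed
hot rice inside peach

2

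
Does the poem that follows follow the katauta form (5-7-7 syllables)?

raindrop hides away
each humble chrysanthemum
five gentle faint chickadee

Yes

Line 1: "raindrop hides away": 2+1+2 = 5 ✓
Line 2: "each humble chrysanthemum": 1+2+4 = 7 ✓
Line 3: "five gentle faint chickadee": 1+2+1+3 = 7 ✓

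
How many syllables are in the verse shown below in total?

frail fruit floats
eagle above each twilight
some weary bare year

15

Line 1: frail (1), fruit (1), floats (1) → 3
Line 2: eagle (2), above (2), each (1), twilight (2) → 7
Line 3: some (1), weary (2), bare (1), year (1) → 5
Total: 3 + 7 + 5 = 15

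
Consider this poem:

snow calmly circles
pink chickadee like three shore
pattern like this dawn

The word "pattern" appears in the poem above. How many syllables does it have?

2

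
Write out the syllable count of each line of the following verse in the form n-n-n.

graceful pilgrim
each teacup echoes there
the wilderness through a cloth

4-6-7

Line 1: "graceful pilgrim": 2+2 = 4
Line 2: "each teacup echoes there": 1+2+2+1 = 6
Line 3: "the wilderness through a cloth": 1+3+1+1+1 = 7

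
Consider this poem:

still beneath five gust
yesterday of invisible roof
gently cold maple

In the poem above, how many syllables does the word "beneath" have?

2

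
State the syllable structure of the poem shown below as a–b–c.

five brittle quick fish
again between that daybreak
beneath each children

Line 1: five(1) + brittle(2) + quick(1) + fish(1) = 5
Line 2: again(2) + between(2) + that(1) + daybreak(2) = 7
Line 3: beneath(2) + each(1) + children(2) = 5

5–7–5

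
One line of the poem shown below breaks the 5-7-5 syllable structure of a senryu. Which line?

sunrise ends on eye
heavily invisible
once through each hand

The third line

Line 1: sunrise (2), ends (1), on (1), eye (1) → 5 ✓
Line 2: heavily (3), invisible (4) → 7 ✓
Line 3: once (1), through (1), each (1), hand (1) → 4 (expected 5)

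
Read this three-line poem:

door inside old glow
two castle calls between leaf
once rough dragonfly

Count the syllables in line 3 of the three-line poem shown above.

5

Line 3: "once rough dragonfly": 1+1+3 = 5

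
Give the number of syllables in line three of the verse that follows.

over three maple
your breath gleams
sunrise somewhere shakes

5

Line three: "sunrise somewhere shakes": 2+2+1 = 5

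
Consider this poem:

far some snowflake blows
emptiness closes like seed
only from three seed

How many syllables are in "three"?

1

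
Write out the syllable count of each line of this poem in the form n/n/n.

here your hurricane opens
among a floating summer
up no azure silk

Line 1: "here your hurricane opens": 1+1+3+2 = 7
Line 2: "among a floating summer": 2+1+2+2 = 7
Line 3: "up no azure silk": 1+1+2+1 = 5

7/7/5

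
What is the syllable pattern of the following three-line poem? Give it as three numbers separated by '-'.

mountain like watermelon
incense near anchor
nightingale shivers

Line 1: mountain(2) + like(1) + watermelon(4) = 7
Line 2: incense(2) + near(1) + anchor(2) = 5
Line 3: nightingale(3) + shivers(2) = 5

7-5-5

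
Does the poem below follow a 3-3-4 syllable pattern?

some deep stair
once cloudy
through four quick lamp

Yes

Line 1: some(1) + deep(1) + stair(1) = 3 ✓
Line 2: once(1) + cloudy(2) = 3 ✓
Line 3: through(1) + four(1) + quick(1) + lamp(1) = 4 ✓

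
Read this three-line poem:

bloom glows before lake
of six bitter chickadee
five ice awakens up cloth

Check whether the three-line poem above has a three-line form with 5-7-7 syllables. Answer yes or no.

Line 1: "bloom glows before lake": 1+1+2+1 = 5 ✓
Line 2: "of six bitter chickadee": 1+1+2+3 = 7 ✓
Line 3: "five ice awakens up cloth": 1+1+3+1+1 = 7 ✓

Yes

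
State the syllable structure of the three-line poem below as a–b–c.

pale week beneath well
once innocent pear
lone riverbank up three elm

5–5–7

Line 1: "pale week beneath well": 1+1+2+1 = 5
Line 2: "once innocent pear": 1+3+1 = 5
Line 3: "lone riverbank up three elm": 1+3+1+1+1 = 7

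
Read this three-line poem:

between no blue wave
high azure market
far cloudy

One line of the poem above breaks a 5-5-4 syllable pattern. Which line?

Line 1: "between no blue wave": 2+1+1+1 = 5 ✓
Line 2: "high azure market": 1+2+2 = 5 ✓
Line 3: "far cloudy": 1+2 = 3 (expected 4)

The third line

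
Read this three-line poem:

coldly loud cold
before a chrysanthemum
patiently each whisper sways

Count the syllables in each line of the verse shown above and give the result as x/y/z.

Line 1: "coldly loud cold": 2+1+1 = 4
Line 2: "before a chrysanthemum": 2+1+4 = 7
Line 3: "patiently each whisper sways": 3+1+2+1 = 7

4/7/7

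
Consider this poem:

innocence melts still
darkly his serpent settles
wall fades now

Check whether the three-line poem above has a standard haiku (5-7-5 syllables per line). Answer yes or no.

Line 1: innocence(3) + melts(1) + still(1) = 5 ✓
Line 2: darkly(2) + his(1) + serpent(2) + settles(2) = 7 ✓
Line 3: wall(1) + fades(1) + now(1) = 3 (expected 5)

No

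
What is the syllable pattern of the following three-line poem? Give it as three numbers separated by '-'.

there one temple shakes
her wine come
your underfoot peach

5-3-5

Line 1: there (1), one (1), temple (2), shakes (1) → 5
Line 2: her (1), wine (1), come (1) → 3
Line 3: your (1), underfoot (3), peach (1) → 5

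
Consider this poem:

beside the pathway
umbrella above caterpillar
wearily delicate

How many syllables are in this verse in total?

Line 1: "beside the pathway": 2+1+2 = 5
Line 2: "umbrella above caterpillar": 3+2+4 = 9
Line 3: "wearily delicate": 3+3 = 6
Total: 5 + 9 + 6 = 20

20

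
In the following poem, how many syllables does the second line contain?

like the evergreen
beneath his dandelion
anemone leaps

The second line: "beneath his dandelion": 2+1+4 = 7

7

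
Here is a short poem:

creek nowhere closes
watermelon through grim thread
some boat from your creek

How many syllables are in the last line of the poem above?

5

The last line: some (1), boat (1), from (1), your (1), creek (1) → 5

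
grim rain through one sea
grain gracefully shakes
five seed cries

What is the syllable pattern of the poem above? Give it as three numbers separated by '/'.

5/5/3

Line 1: "grim rain through one sea": 1+1+1+1+1 = 5
Line 2: "grain gracefully shakes": 1+3+1 = 5
Line 3: "five seed cries": 1+1+1 = 3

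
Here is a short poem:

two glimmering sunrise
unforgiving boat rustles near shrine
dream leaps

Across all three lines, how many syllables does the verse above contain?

17

Line 1: "two glimmering sunrise": 1+3+2 = 6
Line 2: "unforgiving boat rustles near shrine": 4+1+2+1+1 = 9
Line 3: "dream leaps": 1+1 = 2
Total: 6 + 9 + 2 = 17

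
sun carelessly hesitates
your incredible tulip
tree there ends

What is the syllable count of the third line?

The third line: "tree there ends": 1+1+1 = 3

3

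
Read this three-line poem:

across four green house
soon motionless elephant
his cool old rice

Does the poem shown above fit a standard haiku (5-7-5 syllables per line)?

No

Line 1: across (2), four (1), green (1), house (1) → 5 ✓
Line 2: soon (1), motionless (3), elephant (3) → 7 ✓
Line 3: his (1), cool (1), old (1), rice (1) → 4 (expected 5)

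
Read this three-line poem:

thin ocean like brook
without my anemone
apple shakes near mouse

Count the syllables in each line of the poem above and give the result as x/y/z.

5/7/5

Line 1: thin(1) + ocean(2) + like(1) + brook(1) = 5
Line 2: without(2) + my(1) + anemone(4) = 7
Line 3: apple(2) + shakes(1) + near(1) + mouse(1) = 5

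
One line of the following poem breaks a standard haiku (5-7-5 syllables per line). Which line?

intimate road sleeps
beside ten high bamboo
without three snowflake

Line 1: intimate (3), road (1), sleeps (1) → 5 ✓
Line 2: beside (2), ten (1), high (1), bamboo (2) → 6 (expected 7)
Line 3: without (2), three (1), snowflake (2) → 5 ✓

The second line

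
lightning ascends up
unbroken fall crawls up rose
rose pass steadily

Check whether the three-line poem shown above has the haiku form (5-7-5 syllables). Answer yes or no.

Yes

Line 1: lightning (2), ascends (2), up (1) → 5 ✓
Line 2: unbroken (3), fall (1), crawls (1), up (1), rose (1) → 7 ✓
Line 3: rose (1), pass (1), steadily (3) → 5 ✓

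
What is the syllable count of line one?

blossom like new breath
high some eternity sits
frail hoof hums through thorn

5

Line one: blossom (2), like (1), new (1), breath (1) → 5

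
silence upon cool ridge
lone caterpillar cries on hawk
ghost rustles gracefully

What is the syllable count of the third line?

The third line: ghost(1) + rustles(2) + gracefully(3) = 6

6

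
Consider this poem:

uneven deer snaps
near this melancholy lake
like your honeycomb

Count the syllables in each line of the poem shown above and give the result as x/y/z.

5/7/5

Line 1: "uneven deer snaps": 3+1+1 = 5
Line 2: "near this melancholy lake": 1+1+4+1 = 7
Line 3: "like your honeycomb": 1+1+3 = 5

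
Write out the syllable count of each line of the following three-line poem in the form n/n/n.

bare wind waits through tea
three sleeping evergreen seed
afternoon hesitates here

Line 1: bare(1) + wind(1) + waits(1) + through(1) + tea(1) = 5
Line 2: three(1) + sleeping(2) + evergreen(3) + seed(1) = 7
Line 3: afternoon(3) + hesitates(3) + here(1) = 7

5/7/7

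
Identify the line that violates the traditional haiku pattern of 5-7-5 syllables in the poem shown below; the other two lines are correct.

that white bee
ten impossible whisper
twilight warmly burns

Line 1

Line 1: that (1), white (1), bee (1) → 3 (expected 5)
Line 2: ten (1), impossible (4), whisper (2) → 7 ✓
Line 3: twilight (2), warmly (2), burns (1) → 5 ✓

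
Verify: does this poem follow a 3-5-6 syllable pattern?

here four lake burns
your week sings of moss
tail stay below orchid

Line 1: here (1), four (1), lake (1), burns (1) → 4 (expected 3)
Line 2: your (1), week (1), sings (1), of (1), moss (1) → 5 ✓
Line 3: tail (1), stay (1), below (2), orchid (2) → 6 ✓

No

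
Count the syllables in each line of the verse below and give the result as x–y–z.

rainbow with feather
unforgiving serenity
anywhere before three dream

Line 1: rainbow(2) + with(1) + feather(2) = 5
Line 2: unforgiving(4) + serenity(4) = 8
Line 3: anywhere(3) + before(2) + three(1) + dream(1) = 7

5–8–7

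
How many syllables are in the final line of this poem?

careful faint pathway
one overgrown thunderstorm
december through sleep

5

The final line: december (3), through (1), sleep (1) → 5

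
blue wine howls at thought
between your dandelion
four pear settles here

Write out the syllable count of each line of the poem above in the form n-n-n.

Line 1: blue (1), wine (1), howls (1), at (1), thought (1) → 5
Line 2: between (2), your (1), dandelion (4) → 7
Line 3: four (1), pear (1), settles (2), here (1) → 5

5-7-5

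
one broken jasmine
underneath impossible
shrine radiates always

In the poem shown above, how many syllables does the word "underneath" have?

"underneath" has 3 syllables.

3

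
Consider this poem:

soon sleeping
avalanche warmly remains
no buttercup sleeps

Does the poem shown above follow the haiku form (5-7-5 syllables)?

Line 1: soon(1) + sleeping(2) = 3 (expected 5)
Line 2: avalanche(3) + warmly(2) + remains(2) = 7 ✓
Line 3: no(1) + buttercup(3) + sleeps(1) = 5 ✓

No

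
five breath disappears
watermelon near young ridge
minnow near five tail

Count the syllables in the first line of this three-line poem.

The first line: five(1) + breath(1) + disappears(3) = 5

5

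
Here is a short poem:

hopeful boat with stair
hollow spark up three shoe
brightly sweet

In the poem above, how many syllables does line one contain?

Line one: hopeful(2) + boat(1) + with(1) + stair(1) = 5

5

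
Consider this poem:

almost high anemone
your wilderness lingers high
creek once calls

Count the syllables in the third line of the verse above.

The third line: creek(1) + once(1) + calls(1) = 3

3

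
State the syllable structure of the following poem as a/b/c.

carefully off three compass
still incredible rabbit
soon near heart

Line 1: "carefully off three compass": 3+1+1+2 = 7
Line 2: "still incredible rabbit": 1+4+2 = 7
Line 3: "soon near heart": 1+1+1 = 3

7/7/3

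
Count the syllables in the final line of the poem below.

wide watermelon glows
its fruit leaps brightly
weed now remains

4

The final line: weed (1), now (1), remains (2) → 4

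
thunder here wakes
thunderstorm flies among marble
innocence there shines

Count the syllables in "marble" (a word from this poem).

2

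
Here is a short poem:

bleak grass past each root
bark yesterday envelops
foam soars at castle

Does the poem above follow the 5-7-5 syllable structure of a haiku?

Yes

Line 1: "bleak grass past each root": 1+1+1+1+1 = 5 ✓
Line 2: "bark yesterday envelops": 1+3+3 = 7 ✓
Line 3: "foam soars at castle": 1+1+1+2 = 5 ✓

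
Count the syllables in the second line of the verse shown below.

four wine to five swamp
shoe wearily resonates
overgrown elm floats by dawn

7

The second line: shoe(1) + wearily(3) + resonates(3) = 7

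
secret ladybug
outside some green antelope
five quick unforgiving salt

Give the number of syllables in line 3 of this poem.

7

Line 3: five (1), quick (1), unforgiving (4), salt (1) → 7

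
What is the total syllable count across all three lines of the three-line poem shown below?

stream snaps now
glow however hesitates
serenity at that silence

18

Line 1: stream(1) + snaps(1) + now(1) = 3
Line 2: glow(1) + however(3) + hesitates(3) = 7
Line 3: serenity(4) + at(1) + that(1) + silence(2) = 8
Total: 3 + 7 + 8 = 18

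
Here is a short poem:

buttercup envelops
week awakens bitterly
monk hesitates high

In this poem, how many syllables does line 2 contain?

7

Line 2: "week awakens bitterly": 1+3+3 = 7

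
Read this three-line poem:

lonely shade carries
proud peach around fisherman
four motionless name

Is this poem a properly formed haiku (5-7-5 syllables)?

Line 1: lonely(2) + shade(1) + carries(2) = 5 ✓
Line 2: proud(1) + peach(1) + around(2) + fisherman(3) = 7 ✓
Line 3: four(1) + motionless(3) + name(1) = 5 ✓

Yes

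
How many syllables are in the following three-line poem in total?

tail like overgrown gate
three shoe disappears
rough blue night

14

Line 1: tail (1), like (1), overgrown (3), gate (1) → 6
Line 2: three (1), shoe (1), disappears (3) → 5
Line 3: rough (1), blue (1), night (1) → 3
Total: 6 + 5 + 3 = 14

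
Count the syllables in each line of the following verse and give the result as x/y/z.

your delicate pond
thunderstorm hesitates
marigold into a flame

Line 1: your(1) + delicate(3) + pond(1) = 5
Line 2: thunderstorm(3) + hesitates(3) = 6
Line 3: marigold(3) + into(2) + a(1) + flame(1) = 7

5/6/7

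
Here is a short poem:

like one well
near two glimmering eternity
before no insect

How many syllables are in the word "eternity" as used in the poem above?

4

"eternity" has 4 syllables.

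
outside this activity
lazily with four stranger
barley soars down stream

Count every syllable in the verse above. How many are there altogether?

Line 1: "outside this activity": 2+1+4 = 7
Line 2: "lazily with four stranger": 3+1+1+2 = 7
Line 3: "barley soars down stream": 2+1+1+1 = 5
Total: 7 + 7 + 5 = 19

19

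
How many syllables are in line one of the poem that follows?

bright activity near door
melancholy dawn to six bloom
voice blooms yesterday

7

Line one: bright (1), activity (4), near (1), door (1) → 7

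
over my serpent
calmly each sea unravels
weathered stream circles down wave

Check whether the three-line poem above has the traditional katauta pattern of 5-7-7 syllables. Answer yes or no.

Yes

Line 1: "over my serpent": 2+1+2 = 5 ✓
Line 2: "calmly each sea unravels": 2+1+1+3 = 7 ✓
Line 3: "weathered stream circles down wave": 2+1+2+1+1 = 7 ✓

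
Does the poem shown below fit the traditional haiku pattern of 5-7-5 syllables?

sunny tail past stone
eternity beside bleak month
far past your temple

No

Line 1: sunny (2), tail (1), past (1), stone (1) → 5 ✓
Line 2: eternity (4), beside (2), bleak (1), month (1) → 8 (expected 7)
Line 3: far (1), past (1), your (1), temple (2) → 5 ✓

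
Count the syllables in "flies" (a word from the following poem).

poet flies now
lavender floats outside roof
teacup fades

1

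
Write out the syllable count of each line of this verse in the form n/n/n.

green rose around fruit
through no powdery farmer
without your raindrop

5/7/5

Line 1: green (1), rose (1), around (2), fruit (1) → 5
Line 2: through (1), no (1), powdery (3), farmer (2) → 7
Line 3: without (2), your (1), raindrop (2) → 5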